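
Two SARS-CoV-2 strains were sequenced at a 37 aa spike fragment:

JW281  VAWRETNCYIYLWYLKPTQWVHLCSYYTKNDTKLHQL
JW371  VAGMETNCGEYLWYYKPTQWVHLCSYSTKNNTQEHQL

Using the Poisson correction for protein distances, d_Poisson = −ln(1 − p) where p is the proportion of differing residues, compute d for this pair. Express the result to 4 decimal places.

The sequences differ at positions 3 (W/G), 4 (R/M), 9 (Y/G), 10 (I/E), 15 (L/Y), 27 (Y/S), 31 (D/N), 33 (K/Q), 34 (L/E).
p = 9/37 = 0.243243.
d = −ln(1 − 0.243243) = −ln(0.756757) = 0.2787.

0.2787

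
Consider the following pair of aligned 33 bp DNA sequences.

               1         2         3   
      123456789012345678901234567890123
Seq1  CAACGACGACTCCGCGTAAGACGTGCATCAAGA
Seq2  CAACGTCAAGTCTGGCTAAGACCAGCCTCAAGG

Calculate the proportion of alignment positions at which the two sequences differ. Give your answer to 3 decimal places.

0.303

Mismatches occur at site 6 (A/T), site 8 (G/A), site 10 (C/G), site 13 (C/T), site 15 (C/G), site 16 (G/C), site 23 (G/C), site 24 (T/A), site 27 (A/C), site 33 (A/G).
There are 10 differences over 33 sites, so p = 10/33 = 0.303.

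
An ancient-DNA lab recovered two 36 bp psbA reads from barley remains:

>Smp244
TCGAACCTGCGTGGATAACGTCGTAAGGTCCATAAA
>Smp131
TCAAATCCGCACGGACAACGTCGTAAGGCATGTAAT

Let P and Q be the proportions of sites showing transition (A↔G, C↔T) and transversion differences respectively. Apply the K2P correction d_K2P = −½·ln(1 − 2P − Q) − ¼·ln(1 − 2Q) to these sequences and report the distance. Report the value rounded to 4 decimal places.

0.4349

The sequences differ at positions 3 (G/A, transition), 6 (C/T, transition), 8 (T/C, transition), 11 (G/A, transition), 12 (T/C, transition), 16 (T/C, transition), 29 (T/C, transition), 30 (C/A, transversion), 31 (C/T, transition), 32 (A/G, transition), 36 (A/T, transversion).
Of the 11 differences, 9 transitions and 2 transversions over 36 sites: P = 9/36 = 0.250000, Q = 2/36 = 0.055556.
d = −0.5·ln(0.444444) − 0.25·ln(0.888888) = −0.5·(-0.810931) − 0.25·(-0.117784) = 0.4349.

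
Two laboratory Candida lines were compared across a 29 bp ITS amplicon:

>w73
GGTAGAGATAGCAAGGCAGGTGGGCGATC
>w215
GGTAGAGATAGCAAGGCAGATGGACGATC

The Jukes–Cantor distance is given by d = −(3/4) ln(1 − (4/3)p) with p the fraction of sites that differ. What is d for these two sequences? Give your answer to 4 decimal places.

Mismatches occur at site 20 (G→A), site 24 (G→A).
p = 2/29 = 0.068966.
d = −0.75 · ln(1 − (4/3)·0.068966) = −0.75 · ln(0.908045) = −0.75 · (-0.096461) = 0.0723.

0.0723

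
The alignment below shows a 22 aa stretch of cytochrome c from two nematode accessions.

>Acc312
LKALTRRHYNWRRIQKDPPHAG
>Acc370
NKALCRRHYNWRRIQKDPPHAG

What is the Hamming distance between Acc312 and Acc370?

2

Mismatches occur at site 1 (L/N), site 5 (T/C).
That gives 2 mismatches out of 22 aligned sites, so the Hamming distance is 2.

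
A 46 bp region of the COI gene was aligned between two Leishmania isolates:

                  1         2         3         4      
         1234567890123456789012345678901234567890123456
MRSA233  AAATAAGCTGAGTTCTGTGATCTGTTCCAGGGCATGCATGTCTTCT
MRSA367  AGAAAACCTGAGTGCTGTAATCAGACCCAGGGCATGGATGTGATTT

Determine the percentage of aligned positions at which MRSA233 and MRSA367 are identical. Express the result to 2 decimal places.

73.91%

Mismatches occur at site 2 (A/G), site 4 (T/A), site 7 (G/C), site 14 (T/G), site 19 (G/A), site 23 (T/A), site 25 (T/A), site 26 (T/C), site 37 (C/G), site 42 (C/G), site 43 (T/A), site 45 (C/T).
34 of the 46 sites match, so the percent identity is 34/46 × 100 = 73.91%.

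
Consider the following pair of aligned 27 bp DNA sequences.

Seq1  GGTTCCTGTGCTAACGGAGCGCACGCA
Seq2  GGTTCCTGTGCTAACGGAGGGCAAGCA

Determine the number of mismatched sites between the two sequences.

Mismatches occur at site 20 (C↔G), site 24 (C↔A).
That gives 2 mismatches out of 27 aligned sites, so the Hamming distance is 2.

2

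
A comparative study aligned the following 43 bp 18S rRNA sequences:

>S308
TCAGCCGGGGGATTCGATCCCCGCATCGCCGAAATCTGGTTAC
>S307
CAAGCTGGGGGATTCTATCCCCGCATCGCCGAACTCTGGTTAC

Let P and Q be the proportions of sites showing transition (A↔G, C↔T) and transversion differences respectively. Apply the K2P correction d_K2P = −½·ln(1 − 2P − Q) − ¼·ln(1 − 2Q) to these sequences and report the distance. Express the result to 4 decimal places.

The sequences differ at positions 1 (T/C, transition), 2 (C/A, transversion), 6 (C/T, transition), 16 (G/T, transversion), 34 (A/C, transversion).
Of the 5 differences, 2 transitions and 3 transversions over 43 sites: P = 2/43 = 0.046512, Q = 3/43 = 0.069767.
d = −0.5·ln(0.837209) − 0.25·ln(0.860466) = −0.5·(-0.177682) − 0.25·(-0.150281) = 0.1264.

0.1264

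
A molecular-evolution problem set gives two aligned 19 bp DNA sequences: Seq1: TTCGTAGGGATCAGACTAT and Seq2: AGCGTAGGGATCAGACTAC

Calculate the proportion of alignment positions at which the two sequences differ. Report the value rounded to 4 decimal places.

Differing sites — 1:T/A; 2:T/G; 19:T/C.
There are 3 differences over 19 sites, so p = 3/19 = 0.1579.

0.1579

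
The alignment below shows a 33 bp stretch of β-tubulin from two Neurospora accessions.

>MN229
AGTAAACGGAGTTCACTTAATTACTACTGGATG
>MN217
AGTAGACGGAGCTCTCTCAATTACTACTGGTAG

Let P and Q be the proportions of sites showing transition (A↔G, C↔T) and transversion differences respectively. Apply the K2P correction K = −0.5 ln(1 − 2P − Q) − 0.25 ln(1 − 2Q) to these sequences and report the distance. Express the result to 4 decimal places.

0.2094

The sequences differ at positions 5 (A/G, transition), 12 (T/C, transition), 15 (A/T, transversion), 18 (T/C, transition), 31 (A/T, transversion), 32 (T/A, transversion).
Of the 6 differences, 3 transitions and 3 transversions over 33 sites: P = 3/33 = 0.090909, Q = 3/33 = 0.090909.
d = −0.5·ln(0.727273) − 0.25·ln(0.818182) = −0.5·(-0.318453) − 0.25·(-0.200670) = 0.2094.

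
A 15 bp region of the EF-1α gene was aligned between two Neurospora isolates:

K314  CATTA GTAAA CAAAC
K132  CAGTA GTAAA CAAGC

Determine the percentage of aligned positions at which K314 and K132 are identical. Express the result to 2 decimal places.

The sequences differ at positions 3 (T/G), 14 (A/G).
13 of the 15 sites match, so the percent identity is 13/15 × 100 = 86.67%.

86.67%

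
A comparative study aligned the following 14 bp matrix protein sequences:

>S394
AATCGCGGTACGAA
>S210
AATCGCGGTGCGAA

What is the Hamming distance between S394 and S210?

The sequences differ at position 10 (A/G).
That gives 1 mismatch out of 14 aligned sites, so the Hamming distance is 1.

1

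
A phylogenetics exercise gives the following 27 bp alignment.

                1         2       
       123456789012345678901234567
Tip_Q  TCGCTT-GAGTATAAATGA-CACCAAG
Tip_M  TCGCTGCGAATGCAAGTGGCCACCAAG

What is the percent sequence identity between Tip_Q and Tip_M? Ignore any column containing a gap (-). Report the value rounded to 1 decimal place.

76.0%

Excluding the 2 gap columns leaves 25 comparable sites.
Mismatches occur at site 6 (T↔G), site 10 (G↔A), site 12 (A↔G), site 13 (T↔C), site 16 (A↔G), site 19 (A↔G).
19 of the 25 comparable sites match, so the percent identity is 19/25 × 100 = 76.0%.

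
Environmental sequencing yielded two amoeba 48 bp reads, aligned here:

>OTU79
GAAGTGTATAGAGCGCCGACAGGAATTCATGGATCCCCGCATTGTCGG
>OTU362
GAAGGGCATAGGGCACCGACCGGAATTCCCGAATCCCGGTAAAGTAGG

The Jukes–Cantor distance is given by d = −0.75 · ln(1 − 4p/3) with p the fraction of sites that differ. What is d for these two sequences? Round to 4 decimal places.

Differing sites — 5:T/G; 7:T/C; 12:A/G; 15:G/A; 21:A/C; 29:A/C; 30:T/C; 32:G/A; 38:C/G; 40:C/T; 42:T/A; 43:T/A; 46:C/A.
p = 13/48 = 0.270833.
d = −0.75 · ln(1 − (4/3)·0.270833) = −0.75 · ln(0.638889) = −0.75 · (-0.448025) = 0.3360.

0.3360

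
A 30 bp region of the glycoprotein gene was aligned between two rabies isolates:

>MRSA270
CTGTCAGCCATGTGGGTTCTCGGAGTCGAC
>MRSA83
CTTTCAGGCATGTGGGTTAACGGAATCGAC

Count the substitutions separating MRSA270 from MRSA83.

5

Differing sites — 3:G/T; 8:C/G; 19:C/A; 20:T/A; 25:G/A.
That gives 5 mismatches out of 30 aligned sites, so the Hamming distance is 5.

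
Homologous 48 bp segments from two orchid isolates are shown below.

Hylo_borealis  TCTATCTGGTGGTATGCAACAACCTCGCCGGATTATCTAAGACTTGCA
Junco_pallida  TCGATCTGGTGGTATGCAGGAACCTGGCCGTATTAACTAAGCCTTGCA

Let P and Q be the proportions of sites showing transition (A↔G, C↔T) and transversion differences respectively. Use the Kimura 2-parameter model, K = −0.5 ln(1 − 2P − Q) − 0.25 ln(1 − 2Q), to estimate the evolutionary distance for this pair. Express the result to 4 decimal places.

0.1631

Mismatches occur at site 3 (T↔G, transversion), site 19 (A↔G, transition), site 20 (C↔G, transversion), site 26 (C↔G, transversion), site 31 (G↔T, transversion), site 36 (T↔A, transversion), site 42 (A↔C, transversion).
Of the 7 differences, 1 transition and 6 transversions over 48 sites: P = 1/48 = 0.020833, Q = 6/48 = 0.125000.
d = −0.5·ln(0.833334) − 0.25·ln(0.750000) = −0.5·(-0.182321) − 0.25·(-0.287682) = 0.1631.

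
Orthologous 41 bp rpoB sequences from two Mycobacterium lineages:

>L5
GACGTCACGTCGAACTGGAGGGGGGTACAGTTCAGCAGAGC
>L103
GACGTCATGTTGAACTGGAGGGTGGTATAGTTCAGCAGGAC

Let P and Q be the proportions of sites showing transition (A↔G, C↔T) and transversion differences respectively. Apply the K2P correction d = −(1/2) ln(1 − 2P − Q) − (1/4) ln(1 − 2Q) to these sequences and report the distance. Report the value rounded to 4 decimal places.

0.1687

The sequences differ at positions 8 (C/T, transition), 11 (C/T, transition), 23 (G/T, transversion), 28 (C/T, transition), 39 (A/G, transition), 40 (G/A, transition).
Of the 6 differences, 5 transitions and 1 transversion over 41 sites: P = 5/41 = 0.121951, Q = 1/41 = 0.024390.
d = −0.5·ln(0.731708) − 0.25·ln(0.951220) = −0.5·(-0.312374) − 0.25·(-0.050010) = 0.1687.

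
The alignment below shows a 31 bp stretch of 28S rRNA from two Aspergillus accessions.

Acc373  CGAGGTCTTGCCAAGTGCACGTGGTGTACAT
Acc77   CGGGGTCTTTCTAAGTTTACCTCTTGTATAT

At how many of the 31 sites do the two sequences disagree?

Differing sites — 3:A/G; 10:G/T; 12:C/T; 17:G/T; 18:C/T; 21:G/C; 23:G/C; 24:G/T; 29:C/T.
That gives 9 mismatches out of 31 aligned sites, so the Hamming distance is 9.

9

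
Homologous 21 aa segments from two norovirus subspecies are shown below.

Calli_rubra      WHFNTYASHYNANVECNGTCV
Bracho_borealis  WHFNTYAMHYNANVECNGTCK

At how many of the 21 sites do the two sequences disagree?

The sequences differ at positions 8 (S/M), 21 (V/K).
That gives 2 mismatches out of 21 aligned sites, so the Hamming distance is 2.

2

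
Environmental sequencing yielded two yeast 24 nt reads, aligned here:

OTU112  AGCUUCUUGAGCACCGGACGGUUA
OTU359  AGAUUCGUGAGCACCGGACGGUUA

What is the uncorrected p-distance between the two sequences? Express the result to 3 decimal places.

The sequences differ at positions 3 (C/A), 7 (U/G).
There are 2 differences over 24 sites, so p = 2/24 = 0.083.

0.083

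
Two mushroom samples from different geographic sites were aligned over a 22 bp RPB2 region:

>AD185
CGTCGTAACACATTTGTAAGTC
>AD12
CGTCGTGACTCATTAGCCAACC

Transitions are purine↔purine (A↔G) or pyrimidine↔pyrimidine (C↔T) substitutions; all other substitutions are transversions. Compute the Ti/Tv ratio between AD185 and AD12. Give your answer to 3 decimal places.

Mismatches occur at site 7 (A→G, transition), site 10 (A→T, transversion), site 15 (T→A, transversion), site 17 (T→C, transition), site 18 (A→C, transversion), site 20 (G→A, transition), site 21 (T→C, transition).
Of the 7 differences, 4 transitions and 3 transversions, so Ti/Tv = 4/3 = 1.333.

1.333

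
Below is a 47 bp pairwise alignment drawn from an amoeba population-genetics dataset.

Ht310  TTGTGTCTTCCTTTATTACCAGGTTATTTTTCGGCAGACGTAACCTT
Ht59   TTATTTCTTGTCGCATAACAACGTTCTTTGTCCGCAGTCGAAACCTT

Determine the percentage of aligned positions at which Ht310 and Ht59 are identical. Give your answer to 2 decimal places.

Differing sites — 3:G/A; 5:G/T; 10:C/G; 11:C/T; 12:T/C; 13:T/G; 14:T/C; 17:T/A; 20:C/A; 22:G/C; 26:A/C; 30:T/G; 33:G/C; 38:A/T; 41:T/A.
32 of the 47 sites match, so the percent identity is 32/47 × 100 = 68.09%.

68.09%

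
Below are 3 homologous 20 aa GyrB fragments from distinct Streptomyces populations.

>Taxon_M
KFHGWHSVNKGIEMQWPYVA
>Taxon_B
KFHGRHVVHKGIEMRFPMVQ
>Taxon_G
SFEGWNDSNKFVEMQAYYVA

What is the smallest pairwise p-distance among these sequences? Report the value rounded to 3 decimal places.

0.350

Pairwise Hamming distances:
  Taxon_M vs Taxon_B: 7
  Taxon_M vs Taxon_G: 9
  Taxon_B vs Taxon_G: 14
The smallest is 7 mismatches, between Taxon_M and Taxon_B; p = 7/20 = 0.350.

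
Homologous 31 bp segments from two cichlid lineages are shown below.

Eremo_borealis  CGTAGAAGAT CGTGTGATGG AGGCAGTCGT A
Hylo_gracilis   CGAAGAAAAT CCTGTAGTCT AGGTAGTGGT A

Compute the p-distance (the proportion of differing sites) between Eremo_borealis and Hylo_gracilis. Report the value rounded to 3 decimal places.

0.290

Mismatches occur at site 3 (T→A), site 8 (G→A), site 12 (G→C), site 16 (G→A), site 17 (A→G), site 19 (G→C), site 20 (G→T), site 24 (C→T), site 28 (C→G).
There are 9 differences over 31 sites, so p = 9/31 = 0.290.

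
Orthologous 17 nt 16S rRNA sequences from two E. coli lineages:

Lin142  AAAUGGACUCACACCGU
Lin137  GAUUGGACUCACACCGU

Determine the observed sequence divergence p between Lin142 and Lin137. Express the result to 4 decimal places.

The sequences differ at positions 1 (A/G), 3 (A/U).
There are 2 differences over 17 sites, so p = 2/17 = 0.1176.

0.1176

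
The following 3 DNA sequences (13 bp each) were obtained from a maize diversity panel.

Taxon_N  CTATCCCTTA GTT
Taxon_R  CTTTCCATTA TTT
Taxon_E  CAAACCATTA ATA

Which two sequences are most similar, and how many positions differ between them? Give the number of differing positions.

3

Pairwise Hamming distances:
  Taxon_N vs Taxon_R: 3
  Taxon_N vs Taxon_E: 5
  Taxon_R vs Taxon_E: 5
The smallest is 3, between Taxon_N and Taxon_R.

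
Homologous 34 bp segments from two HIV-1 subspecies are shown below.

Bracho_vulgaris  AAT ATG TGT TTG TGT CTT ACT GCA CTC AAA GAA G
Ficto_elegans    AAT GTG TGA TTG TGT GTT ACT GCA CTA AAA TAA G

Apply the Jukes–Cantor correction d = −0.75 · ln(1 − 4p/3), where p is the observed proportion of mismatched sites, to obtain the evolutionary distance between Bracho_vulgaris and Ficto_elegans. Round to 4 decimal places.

0.1637

The sequences differ at positions 4 (A/G), 9 (T/A), 16 (C/G), 27 (C/A), 31 (G/T).
p = 5/34 = 0.147059.
d = −0.75 · ln(1 − (4/3)·0.147059) = −0.75 · ln(0.803921) = −0.75 · (-0.218254) = 0.1637.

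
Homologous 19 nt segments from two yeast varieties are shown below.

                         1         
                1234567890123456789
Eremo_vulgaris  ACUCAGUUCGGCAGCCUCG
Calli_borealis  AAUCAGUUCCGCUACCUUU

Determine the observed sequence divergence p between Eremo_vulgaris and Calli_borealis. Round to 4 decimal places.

Differing sites — 2:C/A; 10:G/C; 13:A/U; 14:G/A; 18:C/U; 19:G/U.
There are 6 differences over 19 sites, so p = 6/19 = 0.3158.

0.3158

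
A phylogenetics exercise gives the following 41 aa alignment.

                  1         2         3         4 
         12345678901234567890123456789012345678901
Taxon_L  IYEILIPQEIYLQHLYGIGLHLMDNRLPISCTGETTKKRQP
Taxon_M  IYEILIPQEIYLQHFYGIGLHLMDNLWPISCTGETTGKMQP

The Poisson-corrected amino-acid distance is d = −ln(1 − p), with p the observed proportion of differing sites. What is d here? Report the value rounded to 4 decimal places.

Mismatches occur at site 15 (L→F), site 26 (R→L), site 27 (L→W), site 37 (K→G), site 39 (R→M).
p = 5/41 = 0.121951.
d = −ln(1 − 0.121951) = −ln(0.878049) = 0.1301.

0.1301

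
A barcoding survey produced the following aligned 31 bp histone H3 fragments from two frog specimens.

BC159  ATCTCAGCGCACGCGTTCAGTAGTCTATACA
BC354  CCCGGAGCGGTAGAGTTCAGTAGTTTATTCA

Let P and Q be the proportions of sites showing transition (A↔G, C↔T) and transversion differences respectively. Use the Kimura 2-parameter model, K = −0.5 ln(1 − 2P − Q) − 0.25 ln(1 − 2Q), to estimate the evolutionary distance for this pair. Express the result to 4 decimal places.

0.4263

Differing sites — 1:A/C (Tv); 2:T/C (Ti); 4:T/G (Tv); 5:C/G (Tv); 10:C/G (Tv); 11:A/T (Tv); 12:C/A (Tv); 14:C/A (Tv); 25:C/T (Ti); 29:A/T (Tv).
Of the 10 differences, 2 transitions and 8 transversions over 31 sites: P = 2/31 = 0.064516, Q = 8/31 = 0.258065.
d = −0.5·ln(0.612903) − 0.25·ln(0.483870) = −0.5·(-0.489549) − 0.25·(-0.725939) = 0.4263.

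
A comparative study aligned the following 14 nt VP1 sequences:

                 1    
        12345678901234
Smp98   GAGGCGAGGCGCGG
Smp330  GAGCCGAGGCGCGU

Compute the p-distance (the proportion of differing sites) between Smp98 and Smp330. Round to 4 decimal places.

Differing sites — 4:G/C; 14:G/U.
There are 2 differences over 14 sites, so p = 2/14 = 0.1429.

0.1429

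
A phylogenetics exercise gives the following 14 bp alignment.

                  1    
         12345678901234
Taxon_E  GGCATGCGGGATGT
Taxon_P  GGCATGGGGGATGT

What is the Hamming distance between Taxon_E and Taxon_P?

1

The sequences differ at position 7 (C/G).
That gives 1 mismatch out of 14 aligned sites, so the Hamming distance is 1.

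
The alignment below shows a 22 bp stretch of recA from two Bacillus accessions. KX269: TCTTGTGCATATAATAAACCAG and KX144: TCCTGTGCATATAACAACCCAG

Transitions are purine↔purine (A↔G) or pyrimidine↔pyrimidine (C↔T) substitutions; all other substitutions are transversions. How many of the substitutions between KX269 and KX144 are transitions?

Differing sites — 3:T/C (Ti); 15:T/C (Ti); 18:A/C (Tv).
Of the 3 differences, 2 transitions and 1 transversion, so the answer is 2.

2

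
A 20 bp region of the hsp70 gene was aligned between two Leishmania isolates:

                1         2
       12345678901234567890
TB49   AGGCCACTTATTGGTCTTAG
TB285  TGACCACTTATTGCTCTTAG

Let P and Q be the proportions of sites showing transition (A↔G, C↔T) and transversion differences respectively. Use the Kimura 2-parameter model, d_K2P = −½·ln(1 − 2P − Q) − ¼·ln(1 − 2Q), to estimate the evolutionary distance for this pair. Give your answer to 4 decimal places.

0.1674

The sequences differ at positions 1 (A/T, transversion), 3 (G/A, transition), 14 (G/C, transversion).
Of the 3 differences, 1 transition and 2 transversions over 20 sites: P = 1/20 = 0.050000, Q = 2/20 = 0.100000.
d = −0.5·ln(0.800000) − 0.25·ln(0.800000) = −0.5·(-0.223144) − 0.25·(-0.223144) = 0.1674.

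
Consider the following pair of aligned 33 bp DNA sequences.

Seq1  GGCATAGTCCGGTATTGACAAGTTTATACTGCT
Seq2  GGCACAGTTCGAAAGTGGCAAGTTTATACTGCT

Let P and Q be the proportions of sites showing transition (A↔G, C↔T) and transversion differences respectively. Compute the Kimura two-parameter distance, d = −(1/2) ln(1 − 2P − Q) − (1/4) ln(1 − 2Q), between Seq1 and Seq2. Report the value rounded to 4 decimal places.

0.2128

The sequences differ at positions 5 (T/C, transition), 9 (C/T, transition), 12 (G/A, transition), 13 (T/A, transversion), 15 (T/G, transversion), 18 (A/G, transition).
Of the 6 differences, 4 transitions and 2 transversions over 33 sites: P = 4/33 = 0.121212, Q = 2/33 = 0.060606.
d = −0.5·ln(0.696970) − 0.25·ln(0.878788) = −0.5·(-0.361013) − 0.25·(-0.129212) = 0.2128.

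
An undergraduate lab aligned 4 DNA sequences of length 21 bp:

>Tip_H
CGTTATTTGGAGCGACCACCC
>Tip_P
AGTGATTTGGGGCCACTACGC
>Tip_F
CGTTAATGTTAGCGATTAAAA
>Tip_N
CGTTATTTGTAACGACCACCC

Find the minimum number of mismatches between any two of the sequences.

Pairwise Hamming distances:
  Tip_H vs Tip_P: 6
  Tip_H vs Tip_F: 9
  Tip_H vs Tip_N: 2
  Tip_P vs Tip_F: 12
  Tip_P vs Tip_N: 8
  Tip_F vs Tip_N: 9
The smallest is 2, between Tip_H and Tip_N.

2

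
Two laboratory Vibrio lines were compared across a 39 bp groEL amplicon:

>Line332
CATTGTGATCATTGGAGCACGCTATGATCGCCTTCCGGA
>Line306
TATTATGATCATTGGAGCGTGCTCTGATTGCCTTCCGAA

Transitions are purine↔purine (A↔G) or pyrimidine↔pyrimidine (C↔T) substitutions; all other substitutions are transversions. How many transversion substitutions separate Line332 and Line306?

1

Differing sites — 1:C/T (Ti); 5:G/A (Ti); 19:A/G (Ti); 20:C/T (Ti); 24:A/C (Tv); 29:C/T (Ti); 38:G/A (Ti).
Of the 7 differences, 6 transitions and 1 transversion, so the answer is 1.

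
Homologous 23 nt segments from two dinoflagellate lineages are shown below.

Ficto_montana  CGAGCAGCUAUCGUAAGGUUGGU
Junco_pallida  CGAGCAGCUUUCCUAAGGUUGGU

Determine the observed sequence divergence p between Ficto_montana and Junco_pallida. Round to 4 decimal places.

0.0870

The sequences differ at positions 10 (A/U), 13 (G/C).
There are 2 differences over 23 sites, so p = 2/23 = 0.0870.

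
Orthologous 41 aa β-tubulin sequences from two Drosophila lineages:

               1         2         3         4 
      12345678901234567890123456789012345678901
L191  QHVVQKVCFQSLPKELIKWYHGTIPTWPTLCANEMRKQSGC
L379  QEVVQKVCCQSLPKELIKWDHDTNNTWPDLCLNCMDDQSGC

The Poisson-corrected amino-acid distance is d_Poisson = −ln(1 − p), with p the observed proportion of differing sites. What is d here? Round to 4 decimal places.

The sequences differ at positions 2 (H/E), 9 (F/C), 20 (Y/D), 22 (G/D), 24 (I/N), 25 (P/N), 29 (T/D), 32 (A/L), 34 (E/C), 36 (R/D), 37 (K/D).
p = 11/41 = 0.268293.
d = −ln(1 − 0.268293) = −ln(0.731707) = 0.3124.

0.3124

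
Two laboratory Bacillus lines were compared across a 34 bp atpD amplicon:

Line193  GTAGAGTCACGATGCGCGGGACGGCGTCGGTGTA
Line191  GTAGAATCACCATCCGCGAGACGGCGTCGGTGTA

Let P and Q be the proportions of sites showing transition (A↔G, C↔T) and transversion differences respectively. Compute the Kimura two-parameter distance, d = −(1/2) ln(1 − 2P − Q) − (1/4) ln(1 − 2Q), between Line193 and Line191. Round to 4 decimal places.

0.1284

Mismatches occur at site 6 (G→A, transition), site 11 (G→C, transversion), site 14 (G→C, transversion), site 19 (G→A, transition).
Of the 4 differences, 2 transitions and 2 transversions over 34 sites: P = 2/34 = 0.058824, Q = 2/34 = 0.058824.
d = −0.5·ln(0.823528) − 0.25·ln(0.882352) = −0.5·(-0.194158) − 0.25·(-0.125164) = 0.1284.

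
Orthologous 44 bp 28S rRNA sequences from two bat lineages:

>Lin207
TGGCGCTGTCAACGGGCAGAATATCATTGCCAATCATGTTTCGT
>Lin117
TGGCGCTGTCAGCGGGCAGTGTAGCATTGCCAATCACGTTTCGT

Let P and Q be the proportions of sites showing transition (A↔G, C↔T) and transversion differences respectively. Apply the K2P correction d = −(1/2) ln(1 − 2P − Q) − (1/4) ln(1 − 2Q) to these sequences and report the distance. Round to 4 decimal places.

The sequences differ at positions 12 (A/G, transition), 20 (A/T, transversion), 21 (A/G, transition), 24 (T/G, transversion), 37 (T/C, transition).
Of the 5 differences, 3 transitions and 2 transversions over 44 sites: P = 3/44 = 0.068182, Q = 2/44 = 0.045455.
d = −0.5·ln(0.818181) − 0.25·ln(0.909090) = −0.5·(-0.200672) − 0.25·(-0.095311) = 0.1242.

0.1242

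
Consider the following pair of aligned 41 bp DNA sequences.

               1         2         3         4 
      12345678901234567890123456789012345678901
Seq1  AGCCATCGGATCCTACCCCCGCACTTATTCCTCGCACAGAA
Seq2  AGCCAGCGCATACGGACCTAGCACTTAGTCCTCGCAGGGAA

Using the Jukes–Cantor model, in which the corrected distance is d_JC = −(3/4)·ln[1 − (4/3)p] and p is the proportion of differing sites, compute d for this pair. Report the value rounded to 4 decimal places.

Differing sites — 6:T/G; 9:G/C; 12:C/A; 14:T/G; 15:A/G; 16:C/A; 19:C/T; 20:C/A; 28:T/G; 37:C/G; 38:A/G.
p = 11/41 = 0.268293.
d = −0.75 · ln(1 − (4/3)·0.268293) = −0.75 · ln(0.642276) = −0.75 · (-0.442737) = 0.3321.

0.3321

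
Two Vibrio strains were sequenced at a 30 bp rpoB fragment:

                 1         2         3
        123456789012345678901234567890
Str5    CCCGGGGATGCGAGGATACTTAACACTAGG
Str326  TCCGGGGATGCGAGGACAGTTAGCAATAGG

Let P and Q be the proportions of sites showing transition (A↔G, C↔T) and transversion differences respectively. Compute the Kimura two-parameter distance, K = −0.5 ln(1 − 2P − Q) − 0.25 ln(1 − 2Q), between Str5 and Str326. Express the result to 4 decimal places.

0.1909

Mismatches occur at site 1 (C→T, transition), site 17 (T→C, transition), site 19 (C→G, transversion), site 23 (A→G, transition), site 26 (C→A, transversion).
Of the 5 differences, 3 transitions and 2 transversions over 30 sites: P = 3/30 = 0.100000, Q = 2/30 = 0.066667.
d = −0.5·ln(0.733333) − 0.25·ln(0.866666) = −0.5·(-0.310155) − 0.25·(-0.143102) = 0.1909.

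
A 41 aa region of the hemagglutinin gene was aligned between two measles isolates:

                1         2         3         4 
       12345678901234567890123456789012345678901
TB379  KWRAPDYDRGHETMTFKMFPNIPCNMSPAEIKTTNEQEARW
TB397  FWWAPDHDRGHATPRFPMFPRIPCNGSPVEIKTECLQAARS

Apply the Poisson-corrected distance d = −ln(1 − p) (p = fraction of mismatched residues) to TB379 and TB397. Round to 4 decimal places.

0.4555

Mismatches occur at site 1 (K→F), site 3 (R→W), site 7 (Y→H), site 12 (E→A), site 14 (M→P), site 15 (T→R), site 17 (K→P), site 21 (N→R), site 26 (M→G), site 29 (A→V), site 34 (T→E), site 35 (N→C), site 36 (E→L), site 38 (E→A), site 41 (W→S).
p = 15/41 = 0.365854.
d = −ln(1 − 0.365854) = −ln(0.634146) = 0.4555.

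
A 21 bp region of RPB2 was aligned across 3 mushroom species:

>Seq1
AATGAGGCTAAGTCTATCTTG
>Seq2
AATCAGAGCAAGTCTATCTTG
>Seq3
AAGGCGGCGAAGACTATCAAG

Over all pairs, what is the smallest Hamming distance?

Pairwise Hamming distances:
  Seq1 vs Seq2: 4
  Seq1 vs Seq3: 6
  Seq2 vs Seq3: 9
The smallest is 4, between Seq1 and Seq2.

4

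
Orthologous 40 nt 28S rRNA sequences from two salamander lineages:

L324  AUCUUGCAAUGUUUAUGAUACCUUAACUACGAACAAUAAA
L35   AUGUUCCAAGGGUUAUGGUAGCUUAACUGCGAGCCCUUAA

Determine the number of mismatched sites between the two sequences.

Differing sites — 3:C/G; 6:G/C; 10:U/G; 12:U/G; 18:A/G; 21:C/G; 29:A/G; 33:A/G; 35:A/C; 36:A/C; 38:A/U.
That gives 11 mismatches out of 40 aligned sites, so the Hamming distance is 11.

11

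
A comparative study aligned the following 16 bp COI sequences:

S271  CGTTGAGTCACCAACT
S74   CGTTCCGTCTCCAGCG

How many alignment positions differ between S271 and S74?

5

Mismatches occur at site 5 (G↔C), site 6 (A↔C), site 10 (A↔T), site 14 (A↔G), site 16 (T↔G).
That gives 5 mismatches out of 16 aligned sites, so the Hamming distance is 5.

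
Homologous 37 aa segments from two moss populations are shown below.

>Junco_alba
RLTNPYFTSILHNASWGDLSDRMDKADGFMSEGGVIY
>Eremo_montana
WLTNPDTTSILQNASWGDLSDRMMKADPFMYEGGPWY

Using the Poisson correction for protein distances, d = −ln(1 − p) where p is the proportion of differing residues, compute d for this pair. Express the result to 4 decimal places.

The sequences differ at positions 1 (R/W), 6 (Y/D), 7 (F/T), 12 (H/Q), 24 (D/M), 28 (G/P), 31 (S/Y), 35 (V/P), 36 (I/W).
p = 9/37 = 0.243243.
d = −ln(1 − 0.243243) = −ln(0.756757) = 0.2787.

0.2787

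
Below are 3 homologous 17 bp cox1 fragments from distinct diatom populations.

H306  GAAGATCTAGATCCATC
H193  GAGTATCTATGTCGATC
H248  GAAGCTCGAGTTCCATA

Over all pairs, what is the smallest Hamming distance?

Pairwise Hamming distances:
  H306 vs H193: 5
  H306 vs H248: 4
  H193 vs H248: 8
The smallest is 4, between H306 and H248.

4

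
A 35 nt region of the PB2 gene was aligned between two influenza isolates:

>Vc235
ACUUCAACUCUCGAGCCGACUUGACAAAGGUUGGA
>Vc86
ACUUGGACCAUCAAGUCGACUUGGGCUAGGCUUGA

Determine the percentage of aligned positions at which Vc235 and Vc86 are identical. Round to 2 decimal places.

65.71%

The sequences differ at positions 5 (C/G), 6 (A/G), 9 (U/C), 10 (C/A), 13 (G/A), 16 (C/U), 24 (A/G), 25 (C/G), 26 (A/C), 27 (A/U), 31 (U/C), 33 (G/U).
23 of the 35 sites match, so the percent identity is 23/35 × 100 = 65.71%.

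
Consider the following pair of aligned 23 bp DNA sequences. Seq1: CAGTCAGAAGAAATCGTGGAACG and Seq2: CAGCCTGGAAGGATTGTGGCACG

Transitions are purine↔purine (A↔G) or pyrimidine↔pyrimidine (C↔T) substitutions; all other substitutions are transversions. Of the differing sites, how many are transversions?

Differing sites — 4:T/C (Ti); 6:A/T (Tv); 8:A/G (Ti); 10:G/A (Ti); 11:A/G (Ti); 12:A/G (Ti); 15:C/T (Ti); 20:A/C (Tv).
Of the 8 differences, 6 transitions and 2 transversions, so the answer is 2.

2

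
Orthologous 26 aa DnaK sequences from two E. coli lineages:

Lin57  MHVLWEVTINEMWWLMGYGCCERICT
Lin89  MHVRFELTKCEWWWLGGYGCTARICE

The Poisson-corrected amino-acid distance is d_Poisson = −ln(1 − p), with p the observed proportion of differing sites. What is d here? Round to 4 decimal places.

0.4855

The sequences differ at positions 4 (L/R), 5 (W/F), 7 (V/L), 9 (I/K), 10 (N/C), 12 (M/W), 16 (M/G), 21 (C/T), 22 (E/A), 26 (T/E).
p = 10/26 = 0.384615.
d = −ln(1 − 0.384615) = −ln(0.615385) = 0.4855.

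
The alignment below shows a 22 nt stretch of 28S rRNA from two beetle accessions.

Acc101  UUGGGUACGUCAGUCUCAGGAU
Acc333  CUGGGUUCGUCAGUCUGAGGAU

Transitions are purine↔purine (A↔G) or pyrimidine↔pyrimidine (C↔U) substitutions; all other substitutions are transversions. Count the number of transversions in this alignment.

Differing sites — 1:U/C (Ti); 7:A/U (Tv); 17:C/G (Tv).
Of the 3 differences, 1 transition and 2 transversions, so the answer is 2.

2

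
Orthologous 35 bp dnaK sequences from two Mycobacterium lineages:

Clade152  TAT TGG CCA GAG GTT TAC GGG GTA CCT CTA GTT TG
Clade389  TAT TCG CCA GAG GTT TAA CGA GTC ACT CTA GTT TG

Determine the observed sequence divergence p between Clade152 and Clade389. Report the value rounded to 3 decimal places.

0.171

Mismatches occur at site 5 (G/C), site 18 (C/A), site 19 (G/C), site 21 (G/A), site 24 (A/C), site 25 (C/A).
There are 6 differences over 35 sites, so p = 6/35 = 0.171.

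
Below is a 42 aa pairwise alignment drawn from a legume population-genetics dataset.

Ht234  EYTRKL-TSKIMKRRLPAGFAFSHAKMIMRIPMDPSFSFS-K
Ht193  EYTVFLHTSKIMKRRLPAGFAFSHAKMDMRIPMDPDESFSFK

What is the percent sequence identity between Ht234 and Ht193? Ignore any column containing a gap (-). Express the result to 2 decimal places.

Excluding the 2 gap columns leaves 40 comparable sites.
Mismatches occur at site 4 (R↔V), site 5 (K↔F), site 28 (I↔D), site 36 (S↔D), site 37 (F↔E).
35 of the 40 comparable sites match, so the percent identity is 35/40 × 100 = 87.50%.

87.50%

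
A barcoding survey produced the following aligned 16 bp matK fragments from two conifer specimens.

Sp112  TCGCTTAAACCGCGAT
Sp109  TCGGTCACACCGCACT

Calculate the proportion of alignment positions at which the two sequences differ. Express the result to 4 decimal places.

0.3125

The sequences differ at positions 4 (C/G), 6 (T/C), 8 (A/C), 14 (G/A), 15 (A/C).
There are 5 differences over 16 sites, so p = 5/16 = 0.3125.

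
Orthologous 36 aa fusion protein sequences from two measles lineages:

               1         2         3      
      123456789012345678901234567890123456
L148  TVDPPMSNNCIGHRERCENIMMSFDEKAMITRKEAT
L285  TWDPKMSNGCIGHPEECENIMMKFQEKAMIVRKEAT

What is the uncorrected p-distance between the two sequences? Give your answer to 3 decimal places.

Differing sites — 2:V/W; 5:P/K; 9:N/G; 14:R/P; 16:R/E; 23:S/K; 25:D/Q; 31:T/V.
There are 8 differences over 36 sites, so p = 8/36 = 0.222.

0.222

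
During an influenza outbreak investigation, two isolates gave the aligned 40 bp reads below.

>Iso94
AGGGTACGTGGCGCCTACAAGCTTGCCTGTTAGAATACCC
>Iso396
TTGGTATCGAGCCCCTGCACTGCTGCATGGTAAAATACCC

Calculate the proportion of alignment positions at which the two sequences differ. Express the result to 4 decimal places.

0.3750

Differing sites — 1:A/T; 2:G/T; 7:C/T; 8:G/C; 9:T/G; 10:G/A; 13:G/C; 17:A/G; 20:A/C; 21:G/T; 22:C/G; 23:T/C; 27:C/A; 30:T/G; 33:G/A.
There are 15 differences over 40 sites, so p = 15/40 = 0.3750.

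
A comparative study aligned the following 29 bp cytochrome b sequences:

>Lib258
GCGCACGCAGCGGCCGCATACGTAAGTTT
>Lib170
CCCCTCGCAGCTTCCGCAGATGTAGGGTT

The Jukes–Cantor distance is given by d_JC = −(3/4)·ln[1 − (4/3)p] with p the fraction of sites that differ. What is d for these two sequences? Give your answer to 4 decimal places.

Differing sites — 1:G/C; 3:G/C; 5:A/T; 12:G/T; 13:G/T; 19:T/G; 21:C/T; 25:A/G; 27:T/G.
p = 9/29 = 0.310345.
d = −0.75 · ln(1 − (4/3)·0.310345) = −0.75 · ln(0.586207) = −0.75 · (-0.534082) = 0.4006.

0.4006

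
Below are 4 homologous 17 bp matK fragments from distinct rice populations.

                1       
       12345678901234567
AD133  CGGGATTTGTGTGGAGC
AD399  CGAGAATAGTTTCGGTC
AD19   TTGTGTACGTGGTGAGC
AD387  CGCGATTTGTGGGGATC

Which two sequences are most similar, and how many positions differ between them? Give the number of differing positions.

Pairwise Hamming distances:
  AD133 vs AD399: 7
  AD133 vs AD19: 8
  AD133 vs AD387: 3
  AD399 vs AD19: 13
  AD399 vs AD387: 7
  AD19 vs AD387: 9
The smallest is 3, between AD133 and AD387.

3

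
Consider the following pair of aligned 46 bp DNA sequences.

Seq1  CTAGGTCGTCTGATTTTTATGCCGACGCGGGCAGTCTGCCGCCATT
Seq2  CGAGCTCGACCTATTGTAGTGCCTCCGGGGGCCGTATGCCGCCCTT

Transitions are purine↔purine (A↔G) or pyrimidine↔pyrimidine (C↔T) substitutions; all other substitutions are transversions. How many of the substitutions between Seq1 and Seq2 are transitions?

Mismatches occur at site 2 (T→G, transversion), site 5 (G→C, transversion), site 9 (T→A, transversion), site 11 (T→C, transition), site 12 (G→T, transversion), site 16 (T→G, transversion), site 18 (T→A, transversion), site 19 (A→G, transition), site 24 (G→T, transversion), site 25 (A→C, transversion), site 28 (C→G, transversion), site 33 (A→C, transversion), site 36 (C→A, transversion), site 44 (A→C, transversion).
Of the 14 differences, 2 transitions and 12 transversions, so the answer is 2.

2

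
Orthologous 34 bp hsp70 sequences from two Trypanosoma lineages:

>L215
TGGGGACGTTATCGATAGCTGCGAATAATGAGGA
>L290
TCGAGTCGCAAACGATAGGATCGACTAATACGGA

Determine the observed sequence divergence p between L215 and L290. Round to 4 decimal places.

0.3529

Differing sites — 2:G/C; 4:G/A; 6:A/T; 9:T/C; 10:T/A; 12:T/A; 19:C/G; 20:T/A; 21:G/T; 25:A/C; 30:G/A; 31:A/C.
There are 12 differences over 34 sites, so p = 12/34 = 0.3529.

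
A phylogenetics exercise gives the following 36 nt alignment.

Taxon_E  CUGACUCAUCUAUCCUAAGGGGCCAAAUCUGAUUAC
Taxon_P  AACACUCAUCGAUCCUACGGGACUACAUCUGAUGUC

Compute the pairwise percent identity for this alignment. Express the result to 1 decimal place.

72.2%

Differing sites — 1:C/A; 2:U/A; 3:G/C; 11:U/G; 18:A/C; 22:G/A; 24:C/U; 26:A/C; 34:U/G; 35:A/U.
26 of the 36 sites match, so the percent identity is 26/36 × 100 = 72.2%.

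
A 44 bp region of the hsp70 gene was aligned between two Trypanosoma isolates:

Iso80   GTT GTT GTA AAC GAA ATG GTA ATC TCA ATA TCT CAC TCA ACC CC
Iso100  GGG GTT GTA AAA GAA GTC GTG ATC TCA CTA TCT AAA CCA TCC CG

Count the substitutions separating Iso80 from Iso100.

12

Mismatches occur at site 2 (T/G), site 3 (T/G), site 12 (C/A), site 16 (A/G), site 18 (G/C), site 21 (A/G), site 28 (A/C), site 34 (C/A), site 36 (C/A), site 37 (T/C), site 40 (A/T), site 44 (C/G).
That gives 12 mismatches out of 44 aligned sites, so the Hamming distance is 12.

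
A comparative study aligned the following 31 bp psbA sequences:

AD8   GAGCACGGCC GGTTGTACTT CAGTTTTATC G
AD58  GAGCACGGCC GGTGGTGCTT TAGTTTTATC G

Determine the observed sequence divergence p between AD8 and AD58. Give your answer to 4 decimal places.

0.0968

Differing sites — 14:T/G; 17:A/G; 21:C/T.
There are 3 differences over 31 sites, so p = 3/31 = 0.0968.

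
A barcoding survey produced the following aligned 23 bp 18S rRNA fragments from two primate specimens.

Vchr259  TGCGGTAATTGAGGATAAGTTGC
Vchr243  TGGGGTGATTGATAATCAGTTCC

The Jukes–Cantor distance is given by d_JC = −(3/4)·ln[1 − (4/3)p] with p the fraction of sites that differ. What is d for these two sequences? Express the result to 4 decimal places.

Differing sites — 3:C/G; 7:A/G; 13:G/T; 14:G/A; 17:A/C; 22:G/C.
p = 6/23 = 0.260870.
d = −0.75 · ln(1 − (4/3)·0.260870) = −0.75 · ln(0.652173) = −0.75 · (-0.427445) = 0.3206.

0.3206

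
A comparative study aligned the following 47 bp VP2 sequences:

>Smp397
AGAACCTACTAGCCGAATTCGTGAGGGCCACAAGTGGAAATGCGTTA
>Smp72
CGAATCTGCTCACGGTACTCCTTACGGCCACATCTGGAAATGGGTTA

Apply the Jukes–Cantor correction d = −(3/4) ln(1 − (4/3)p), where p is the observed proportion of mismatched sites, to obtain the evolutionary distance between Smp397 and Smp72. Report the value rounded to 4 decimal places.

The sequences differ at positions 1 (A/C), 5 (C/T), 8 (A/G), 11 (A/C), 12 (G/A), 14 (C/G), 16 (A/T), 18 (T/C), 21 (G/C), 23 (G/T), 25 (G/C), 33 (A/T), 34 (G/C), 43 (C/G).
p = 14/47 = 0.297872.
d = −0.75 · ln(1 − (4/3)·0.297872) = −0.75 · ln(0.602837) = −0.75 · (-0.506108) = 0.3796.

0.3796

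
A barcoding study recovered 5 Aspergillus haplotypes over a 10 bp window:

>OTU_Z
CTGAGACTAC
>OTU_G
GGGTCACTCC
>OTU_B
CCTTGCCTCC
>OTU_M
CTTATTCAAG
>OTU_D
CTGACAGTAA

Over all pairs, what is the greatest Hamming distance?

Pairwise Hamming distances:
  OTU_Z vs OTU_G: 5
  OTU_Z vs OTU_B: 5
  OTU_Z vs OTU_M: 5
  OTU_Z vs OTU_D: 3
  OTU_G vs OTU_B: 5
  OTU_G vs OTU_M: 9
  OTU_G vs OTU_D: 6
  OTU_B vs OTU_M: 7
  OTU_B vs OTU_D: 8
  OTU_M vs OTU_D: 6
The largest is 9, between OTU_G and OTU_M.

9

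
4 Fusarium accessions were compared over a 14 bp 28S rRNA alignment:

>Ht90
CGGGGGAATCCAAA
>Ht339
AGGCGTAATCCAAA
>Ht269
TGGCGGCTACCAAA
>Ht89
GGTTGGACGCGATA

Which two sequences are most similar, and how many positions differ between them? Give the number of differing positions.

3

Pairwise Hamming distances:
  Ht90 vs Ht339: 3
  Ht90 vs Ht269: 5
  Ht90 vs Ht89: 7
  Ht339 vs Ht269: 5
  Ht339 vs Ht89: 8
  Ht269 vs Ht89: 8
The smallest is 3, between Ht90 and Ht339.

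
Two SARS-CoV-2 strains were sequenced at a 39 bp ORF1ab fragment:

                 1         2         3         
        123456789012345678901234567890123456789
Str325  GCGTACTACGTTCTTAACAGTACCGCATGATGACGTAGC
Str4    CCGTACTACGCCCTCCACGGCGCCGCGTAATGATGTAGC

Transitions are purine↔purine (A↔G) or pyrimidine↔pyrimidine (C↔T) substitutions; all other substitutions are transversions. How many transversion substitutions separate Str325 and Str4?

2

Mismatches occur at site 1 (G/C, transversion), site 11 (T/C, transition), site 12 (T/C, transition), site 15 (T/C, transition), site 16 (A/C, transversion), site 19 (A/G, transition), site 21 (T/C, transition), site 22 (A/G, transition), site 27 (A/G, transition), site 29 (G/A, transition), site 34 (C/T, transition).
Of the 11 differences, 9 transitions and 2 transversions, so the answer is 2.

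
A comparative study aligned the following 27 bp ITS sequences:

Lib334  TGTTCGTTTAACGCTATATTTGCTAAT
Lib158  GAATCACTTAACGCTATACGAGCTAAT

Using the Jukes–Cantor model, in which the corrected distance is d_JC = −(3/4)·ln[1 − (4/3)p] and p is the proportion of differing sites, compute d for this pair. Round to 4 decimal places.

Differing sites — 1:T/G; 2:G/A; 3:T/A; 6:G/A; 7:T/C; 19:T/C; 20:T/G; 21:T/A.
p = 8/27 = 0.296296.
d = −0.75 · ln(1 − (4/3)·0.296296) = −0.75 · ln(0.604939) = −0.75 · (-0.502628) = 0.3770.

0.3770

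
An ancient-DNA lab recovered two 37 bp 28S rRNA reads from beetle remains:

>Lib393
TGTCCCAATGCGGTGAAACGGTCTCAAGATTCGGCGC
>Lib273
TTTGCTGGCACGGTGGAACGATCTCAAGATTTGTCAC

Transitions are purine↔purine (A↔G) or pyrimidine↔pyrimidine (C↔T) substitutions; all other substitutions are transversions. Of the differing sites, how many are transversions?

Differing sites — 2:G/T (Tv); 4:C/G (Tv); 6:C/T (Ti); 7:A/G (Ti); 8:A/G (Ti); 9:T/C (Ti); 10:G/A (Ti); 16:A/G (Ti); 21:G/A (Ti); 32:C/T (Ti); 34:G/T (Tv); 36:G/A (Ti).
Of the 12 differences, 9 transitions and 3 transversions, so the answer is 3.

3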